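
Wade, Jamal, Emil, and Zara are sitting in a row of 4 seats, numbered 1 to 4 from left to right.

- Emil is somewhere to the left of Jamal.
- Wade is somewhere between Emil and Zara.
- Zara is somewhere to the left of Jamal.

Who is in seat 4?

With clue 1, Emil is ruled out for seat 4.
With clues 1–2, Wade is ruled out for seat 4.
With clues 1–3, Zara is ruled out for seat 4.
So seat 4 is Jamal.

Jamal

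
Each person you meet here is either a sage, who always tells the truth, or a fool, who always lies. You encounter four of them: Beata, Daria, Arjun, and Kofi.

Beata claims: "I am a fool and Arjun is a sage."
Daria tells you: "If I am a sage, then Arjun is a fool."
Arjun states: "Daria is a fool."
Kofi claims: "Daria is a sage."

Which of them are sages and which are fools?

Consider Beata. Suppose Beata is a sage.
Then Beata's own statement would have to be true, but it can't be — contradiction.
So Beata is a fool.
Consider Daria. Suppose Daria is a fool.
Then Daria's own statement would have to be false, but it can't be — contradiction.
So Daria is a sage.
With that fixed, Arjun's statement is false, so Arjun is a fool.
With that fixed, Kofi's statement is true, so Kofi is a sage.

Beata: fool, Daria: sage, Arjun: fool, Kofi: sage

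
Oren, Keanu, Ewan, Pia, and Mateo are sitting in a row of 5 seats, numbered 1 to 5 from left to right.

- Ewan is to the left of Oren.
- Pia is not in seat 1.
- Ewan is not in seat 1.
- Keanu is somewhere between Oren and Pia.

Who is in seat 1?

Mateo

With clue 1, Oren is ruled out for seat 1.
With clues 1–2, Pia is ruled out for seat 1.
With clues 1–3, Ewan is ruled out for seat 1.
With clues 1–4, Keanu is ruled out for seat 1.
So seat 1 is Mateo.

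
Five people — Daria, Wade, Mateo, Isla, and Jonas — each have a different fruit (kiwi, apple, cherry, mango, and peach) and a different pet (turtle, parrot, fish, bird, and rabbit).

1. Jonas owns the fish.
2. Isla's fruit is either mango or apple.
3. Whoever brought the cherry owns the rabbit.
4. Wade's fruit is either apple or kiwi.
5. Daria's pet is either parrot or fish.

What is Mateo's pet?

rabbit

Clue 1 rules out fish for Mateo's pet.
With clues 1–5, bird, parrot, and turtle are impossible for Mateo's pet.
That leaves rabbit.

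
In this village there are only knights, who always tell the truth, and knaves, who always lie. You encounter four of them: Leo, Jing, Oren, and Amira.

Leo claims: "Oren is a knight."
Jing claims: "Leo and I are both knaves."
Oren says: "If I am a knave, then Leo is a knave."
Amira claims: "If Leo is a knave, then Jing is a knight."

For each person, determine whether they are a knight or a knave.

Leo: knight, Jing: knave, Oren: knight, Amira: knight

Consider Leo. Suppose Leo is a knave.
Then whichever role Jing has, Jing's statement has the wrong truth value — contradiction.
So Leo is a knight.
With that fixed, Jing's statement is false, so Jing is a knave.
With that fixed, Amira's statement is true, so Amira is a knight.
Consider Oren. Suppose Oren is a knave.
Then Leo's statement comes out false, contradicting Leo being a knight.
So Oren is a knight.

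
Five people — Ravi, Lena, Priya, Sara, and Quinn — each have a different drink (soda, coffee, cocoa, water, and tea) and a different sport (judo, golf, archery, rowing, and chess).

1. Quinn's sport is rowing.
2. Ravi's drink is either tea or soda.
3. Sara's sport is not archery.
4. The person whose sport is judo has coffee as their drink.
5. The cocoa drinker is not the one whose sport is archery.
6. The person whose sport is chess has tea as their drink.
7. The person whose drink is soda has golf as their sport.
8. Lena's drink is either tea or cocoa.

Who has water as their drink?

Priya

With clues 1–2, Ravi is impossible for the one with drink water.
With clues 1–7, Quinn and Sara are impossible for the one with drink water.
With clues 1–8, Lena is impossible for the one with drink water.
That leaves Priya.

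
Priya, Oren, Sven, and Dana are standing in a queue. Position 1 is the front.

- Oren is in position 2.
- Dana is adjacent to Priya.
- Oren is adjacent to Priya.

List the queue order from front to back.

From clue 1: Oren → position 2.
From clues 1–2: Sven → position 1.
From clues 1–3: Priya → position 3, Dana → position 4.

Sven, Oren, Priya, Dana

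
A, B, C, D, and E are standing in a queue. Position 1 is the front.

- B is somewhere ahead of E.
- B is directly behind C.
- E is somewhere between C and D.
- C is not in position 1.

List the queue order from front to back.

From clue 1: B is in {1,2,3,4}.
From clues 1–2: B is in {2,3,4}.
From clues 1–3: B is in {2,3}.
From clues 1–4: A → position 1, C → position 2, B → position 3, E → position 4, D → position 5.

A, C, B, E, D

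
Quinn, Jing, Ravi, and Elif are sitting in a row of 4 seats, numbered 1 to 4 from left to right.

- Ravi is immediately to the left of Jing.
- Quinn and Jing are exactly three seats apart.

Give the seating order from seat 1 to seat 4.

Quinn, Elif, Ravi, Jing

From clue 1: Jing is in {2,3,4}.
From clues 1–2: Quinn → seat 1, Elif → seat 2, Ravi → seat 3, Jing → seat 4.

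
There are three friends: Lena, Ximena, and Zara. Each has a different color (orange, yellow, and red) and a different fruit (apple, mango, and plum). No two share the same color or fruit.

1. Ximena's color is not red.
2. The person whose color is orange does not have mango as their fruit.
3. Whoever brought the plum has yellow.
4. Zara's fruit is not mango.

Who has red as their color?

Clue 1 rules out Ximena for the one with color red.
With clues 1–4, Zara is impossible for the one with color red.
That leaves Lena.

Lena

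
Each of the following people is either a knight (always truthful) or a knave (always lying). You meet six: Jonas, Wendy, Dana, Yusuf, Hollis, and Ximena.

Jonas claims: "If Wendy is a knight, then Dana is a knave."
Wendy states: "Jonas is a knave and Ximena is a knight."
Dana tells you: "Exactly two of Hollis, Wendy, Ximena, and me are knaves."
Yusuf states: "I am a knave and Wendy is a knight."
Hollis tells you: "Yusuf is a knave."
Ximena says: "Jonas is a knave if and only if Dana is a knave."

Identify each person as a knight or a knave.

Consider Jonas. Suppose Jonas is a knave.
Then no assignment of the remaining roles makes every statement match its speaker's type — contradiction.
So Jonas is a knight.
With that fixed, Wendy's statement is false, so Wendy is a knave.
With that fixed, Yusuf's statement is false, so Yusuf is a knave.
With that fixed, Hollis's statement is true, so Hollis is a knight.
Consider Dana. Suppose Dana is a knight.
Then no assignment of the remaining roles makes every statement match its speaker's type — contradiction.
So Dana is a knave.
With that fixed, Ximena's statement is false, so Ximena is a knave.

Jonas: knight, Wendy: knave, Dana: knave, Yusuf: knave, Hollis: knight, Ximena: knave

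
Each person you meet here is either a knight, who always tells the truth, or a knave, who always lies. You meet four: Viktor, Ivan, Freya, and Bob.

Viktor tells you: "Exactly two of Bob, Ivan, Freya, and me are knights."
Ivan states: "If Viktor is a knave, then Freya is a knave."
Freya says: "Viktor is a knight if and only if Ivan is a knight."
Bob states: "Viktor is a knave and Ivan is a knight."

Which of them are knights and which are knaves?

Viktor: knave, Ivan: knave, Freya: knight, Bob: knave

Consider Viktor. Suppose Viktor is a knight.
Then no assignment of the remaining roles makes every statement match its speaker's type — contradiction.
So Viktor is a knave.
Consider Ivan. Suppose Ivan is a knight.
Then no assignment of the remaining roles makes every statement match its speaker's type — contradiction.
So Ivan is a knave.
With that fixed, Freya's statement is true, so Freya is a knight.
With that fixed, Bob's statement is false, so Bob is a knave.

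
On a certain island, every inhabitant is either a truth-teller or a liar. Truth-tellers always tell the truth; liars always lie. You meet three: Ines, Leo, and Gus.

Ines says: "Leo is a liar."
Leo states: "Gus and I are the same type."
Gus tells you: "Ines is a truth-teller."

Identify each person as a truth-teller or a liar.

Ines: truth-teller, Leo: liar, Gus: truth-teller

Consider Ines. Suppose Ines is a liar.
Then no assignment of the remaining roles makes every statement match its speaker's type — contradiction.
So Ines is a truth-teller.
With that fixed, Gus's statement is true, so Gus is a truth-teller.
Consider Leo. Suppose Leo is a truth-teller.
Then Ines's statement comes out false, contradicting Ines being a truth-teller.
So Leo is a liar.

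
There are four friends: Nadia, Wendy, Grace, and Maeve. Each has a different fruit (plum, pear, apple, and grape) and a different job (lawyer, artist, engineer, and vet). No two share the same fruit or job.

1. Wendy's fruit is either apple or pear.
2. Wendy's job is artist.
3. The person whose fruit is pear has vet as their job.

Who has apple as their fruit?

Wendy

With clues 1–3, Grace, Maeve, and Nadia are impossible for the one with fruit apple.
That leaves Wendy.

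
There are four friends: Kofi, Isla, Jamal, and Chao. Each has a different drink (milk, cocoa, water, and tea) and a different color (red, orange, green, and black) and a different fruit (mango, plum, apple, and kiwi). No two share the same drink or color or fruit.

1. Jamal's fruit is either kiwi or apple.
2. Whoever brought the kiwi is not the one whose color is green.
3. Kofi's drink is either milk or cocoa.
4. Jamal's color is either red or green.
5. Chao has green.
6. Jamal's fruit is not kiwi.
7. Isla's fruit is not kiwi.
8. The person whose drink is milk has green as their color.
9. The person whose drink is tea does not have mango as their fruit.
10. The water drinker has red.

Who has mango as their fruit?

Clue 1 rules out Jamal for the one with fruit mango.
With clues 1–7, Kofi is impossible for the one with fruit mango.
With clues 1–10, Isla is impossible for the one with fruit mango.
That leaves Chao.

Chao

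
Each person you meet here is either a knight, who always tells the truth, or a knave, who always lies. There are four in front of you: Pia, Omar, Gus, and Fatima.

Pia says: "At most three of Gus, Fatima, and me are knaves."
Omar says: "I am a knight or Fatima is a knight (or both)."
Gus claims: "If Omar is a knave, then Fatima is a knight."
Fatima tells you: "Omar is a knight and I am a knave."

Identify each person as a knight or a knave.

Regardless of anyone's role, Pia's statement is true, so Pia is a knight.
Consider Omar. Suppose Omar is a knight.
Then whichever role Fatima has, Fatima's statement has the wrong truth value — contradiction.
So Omar is a knave.
With that fixed, Fatima's statement is false, so Fatima is a knave.
With that fixed, Gus's statement is false, so Gus is a knave.

Pia: knight, Omar: knave, Gus: knave, Fatima: knave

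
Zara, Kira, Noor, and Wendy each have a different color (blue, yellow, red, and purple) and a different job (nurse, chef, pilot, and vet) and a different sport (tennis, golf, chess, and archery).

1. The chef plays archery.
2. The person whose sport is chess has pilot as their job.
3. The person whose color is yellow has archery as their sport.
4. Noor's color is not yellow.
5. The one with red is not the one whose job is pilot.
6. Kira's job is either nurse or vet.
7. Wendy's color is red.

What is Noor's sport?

With clues 1–4, archery is impossible for Noor's sport.
With clues 1–7, golf and tennis are impossible for Noor's sport.
That leaves chess.

chess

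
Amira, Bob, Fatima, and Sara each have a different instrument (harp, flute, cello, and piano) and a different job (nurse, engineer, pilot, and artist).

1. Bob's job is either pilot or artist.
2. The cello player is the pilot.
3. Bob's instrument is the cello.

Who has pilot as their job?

With clues 1–3, Amira, Fatima, and Sara are impossible for the one with job pilot.
That leaves Bob.

Bob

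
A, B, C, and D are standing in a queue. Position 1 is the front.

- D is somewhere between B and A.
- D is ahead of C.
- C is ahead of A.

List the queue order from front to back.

B, D, C, A

From clue 1: D is in {2,3}.
From clues 1–2: D → position 2.
From clues 1–3: B → position 1, C → position 3, A → position 4.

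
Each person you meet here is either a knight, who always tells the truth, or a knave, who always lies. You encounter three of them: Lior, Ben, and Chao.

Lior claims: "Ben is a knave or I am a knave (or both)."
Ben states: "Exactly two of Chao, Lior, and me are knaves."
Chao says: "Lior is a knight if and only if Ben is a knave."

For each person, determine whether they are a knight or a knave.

Consider Lior. Suppose Lior is a knave.
Then Lior's own statement would have to be false, but it can't be — contradiction.
So Lior is a knight.
Consider Ben. Suppose Ben is a knight.
Then Lior's statement comes out false, contradicting Lior being a knight.
So Ben is a knave.
With that fixed, Chao's statement is true, so Chao is a knight.

Lior: knight, Ben: knave, Chao: knight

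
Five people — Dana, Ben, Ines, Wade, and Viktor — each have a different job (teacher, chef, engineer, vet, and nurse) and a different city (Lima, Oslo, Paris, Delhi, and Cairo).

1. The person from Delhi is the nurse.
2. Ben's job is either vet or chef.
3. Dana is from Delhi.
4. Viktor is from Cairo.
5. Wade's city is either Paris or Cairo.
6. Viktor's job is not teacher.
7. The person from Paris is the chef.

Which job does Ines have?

teacher

With clues 1–3, nurse is impossible for Ines's job.
With clues 1–7, chef, engineer, and vet are impossible for Ines's job.
That leaves teacher.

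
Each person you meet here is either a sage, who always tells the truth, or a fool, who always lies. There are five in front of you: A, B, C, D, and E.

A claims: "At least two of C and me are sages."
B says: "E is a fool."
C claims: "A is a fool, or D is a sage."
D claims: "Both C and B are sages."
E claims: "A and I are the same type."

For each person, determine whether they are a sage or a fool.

A: sage, B: sage, C: sage, D: sage, E: fool

Consider A. Suppose A is a fool.
Then whichever role E has, E's statement has the wrong truth value — contradiction.
So A is a sage.
Consider B. Suppose B is a fool.
Then no assignment of the remaining roles makes every statement match its speaker's type — contradiction.
So B is a sage.
Consider C. Suppose C is a fool.
Then A's statement comes out false, contradicting A being a sage.
So C is a sage.
With that fixed, D's statement is true, so D is a sage.
Consider E. Suppose E is a sage.
Then B's statement comes out false, contradicting B being a sage.
So E is a fool.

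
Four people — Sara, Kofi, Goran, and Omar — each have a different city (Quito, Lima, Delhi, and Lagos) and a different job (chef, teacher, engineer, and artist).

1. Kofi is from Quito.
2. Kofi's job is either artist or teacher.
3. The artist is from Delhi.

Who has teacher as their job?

With clues 1–3, Goran, Omar, and Sara are impossible for the one with job teacher.
That leaves Kofi.

Kofi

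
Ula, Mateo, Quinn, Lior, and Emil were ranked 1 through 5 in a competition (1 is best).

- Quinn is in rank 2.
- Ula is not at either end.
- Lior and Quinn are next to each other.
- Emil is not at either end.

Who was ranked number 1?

Lior

With clue 1, Quinn is ruled out for rank 1.
With clues 1–2, Ula is ruled out for rank 1.
With clues 1–4, Emil and Mateo are ruled out for rank 1.
So rank 1 is Lior.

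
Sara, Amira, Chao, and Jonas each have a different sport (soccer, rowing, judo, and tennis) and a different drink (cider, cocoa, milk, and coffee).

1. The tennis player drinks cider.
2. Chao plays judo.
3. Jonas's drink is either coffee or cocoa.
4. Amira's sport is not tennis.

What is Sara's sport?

tennis

With clues 1–2, judo is impossible for Sara's sport.
With clues 1–4, rowing and soccer are impossible for Sara's sport.
That leaves tennis.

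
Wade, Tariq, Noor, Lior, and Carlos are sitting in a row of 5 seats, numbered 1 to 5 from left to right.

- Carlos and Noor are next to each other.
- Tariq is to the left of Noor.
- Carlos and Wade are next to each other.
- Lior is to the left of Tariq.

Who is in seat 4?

Carlos

With clues 1–2, Tariq is ruled out for seat 4.
With clues 1–3, Lior is ruled out for seat 4.
With clues 1–4, Noor and Wade are ruled out for seat 4.
So seat 4 is Carlos.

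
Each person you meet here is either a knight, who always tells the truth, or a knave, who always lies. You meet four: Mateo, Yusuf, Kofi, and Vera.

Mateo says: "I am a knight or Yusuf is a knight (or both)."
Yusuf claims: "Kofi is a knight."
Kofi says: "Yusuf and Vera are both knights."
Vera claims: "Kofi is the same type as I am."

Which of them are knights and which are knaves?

Consider Mateo. Suppose Mateo is a knave.
Then no assignment of the remaining roles makes every statement match its speaker's type — contradiction.
So Mateo is a knight.
Consider Yusuf. Suppose Yusuf is a knave.
Then no assignment of the remaining roles makes every statement match its speaker's type — contradiction.
So Yusuf is a knight.
Consider Kofi. Suppose Kofi is a knave.
Then Yusuf's statement comes out false, contradicting Yusuf being a knight.
So Kofi is a knight.
Consider Vera. Suppose Vera is a knave.
Then Kofi's statement comes out false, contradicting Kofi being a knight.
So Vera is a knight.

Mateo: knight, Yusuf: knight, Kofi: knight, Vera: knight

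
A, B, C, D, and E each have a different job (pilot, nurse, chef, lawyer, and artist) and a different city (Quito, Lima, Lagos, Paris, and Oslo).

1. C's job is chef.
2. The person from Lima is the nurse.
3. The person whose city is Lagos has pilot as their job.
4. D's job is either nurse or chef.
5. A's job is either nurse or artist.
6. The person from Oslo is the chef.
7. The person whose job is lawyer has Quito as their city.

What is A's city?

Paris

With clues 1–4, Lima is impossible for A's city.
With clues 1–5, Lagos is impossible for A's city.
With clues 1–6, Oslo is impossible for A's city.
With clues 1–7, Quito is impossible for A's city.
That leaves Paris.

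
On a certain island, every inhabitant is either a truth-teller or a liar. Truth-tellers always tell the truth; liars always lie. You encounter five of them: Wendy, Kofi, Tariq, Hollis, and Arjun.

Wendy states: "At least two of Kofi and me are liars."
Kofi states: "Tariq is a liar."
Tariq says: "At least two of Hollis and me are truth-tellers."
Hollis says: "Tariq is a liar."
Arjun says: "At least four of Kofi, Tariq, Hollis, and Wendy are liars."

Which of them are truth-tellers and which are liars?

Wendy: liar, Kofi: truth-teller, Tariq: liar, Hollis: truth-teller, Arjun: liar

Consider Wendy. Suppose Wendy is a truth-teller.
Then Wendy's own statement would have to be true, but it can't be — contradiction.
So Wendy is a liar.
Consider Kofi. Suppose Kofi is a liar.
Then Wendy's statement comes out true, contradicting Wendy being a liar.
So Kofi is a truth-teller.
With that fixed, Arjun's statement is false, so Arjun is a liar.
Consider Tariq. Suppose Tariq is a truth-teller.
Then Kofi's statement comes out false, contradicting Kofi being a truth-teller.
So Tariq is a liar.
With that fixed, Hollis's statement is true, so Hollis is a truth-teller.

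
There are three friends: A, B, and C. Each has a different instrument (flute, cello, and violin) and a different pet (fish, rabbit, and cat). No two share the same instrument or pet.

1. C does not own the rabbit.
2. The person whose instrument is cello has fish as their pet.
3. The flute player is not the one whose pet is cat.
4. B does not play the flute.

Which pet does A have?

With clues 1–4, cat and fish are impossible for A's pet.
That leaves rabbit.

rabbit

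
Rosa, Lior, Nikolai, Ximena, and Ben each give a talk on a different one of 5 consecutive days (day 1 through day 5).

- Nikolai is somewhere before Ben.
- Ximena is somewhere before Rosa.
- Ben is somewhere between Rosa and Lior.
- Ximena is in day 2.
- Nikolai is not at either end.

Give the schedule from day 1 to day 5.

From clue 1: Nikolai is in {1,2,3,4}.
From clues 1–2: Rosa is in {2,3,4,5}.
From clues 1–3: Ben is in {3,4}.
From clues 1–4: Ximena → day 2, Ben → day 4.
From clues 1–5: Lior → day 1, Nikolai → day 3, Rosa → day 5.

Lior, Ximena, Nikolai, Ben, Rosa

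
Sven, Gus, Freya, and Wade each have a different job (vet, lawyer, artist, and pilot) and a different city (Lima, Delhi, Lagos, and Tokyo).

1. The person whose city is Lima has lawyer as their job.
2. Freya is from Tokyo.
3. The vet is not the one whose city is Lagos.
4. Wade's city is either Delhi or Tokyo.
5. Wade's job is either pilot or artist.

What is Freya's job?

With clues 1–2, lawyer is impossible for Freya's job.
With clues 1–5, artist and pilot are impossible for Freya's job.
That leaves vet.

vet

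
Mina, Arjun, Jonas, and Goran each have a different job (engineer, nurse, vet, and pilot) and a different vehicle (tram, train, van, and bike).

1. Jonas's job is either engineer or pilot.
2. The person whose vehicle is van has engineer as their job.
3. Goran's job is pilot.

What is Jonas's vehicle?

With clues 1–3, bike, train, and tram are impossible for Jonas's vehicle.
That leaves van.

van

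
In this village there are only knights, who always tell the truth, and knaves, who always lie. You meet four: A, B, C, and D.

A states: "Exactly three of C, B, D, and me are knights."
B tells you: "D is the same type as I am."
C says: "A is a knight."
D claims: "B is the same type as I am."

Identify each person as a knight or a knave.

Consider A. Suppose A is a knight.
Then no assignment of the remaining roles makes every statement match its speaker's type — contradiction.
So A is a knave.
With that fixed, C's statement is false, so C is a knave.
Consider B. Suppose B is a knave.
Then whichever role D has, D's statement has the wrong truth value — contradiction.
So B is a knight.
Consider D. Suppose D is a knave.
Then B's statement comes out false, contradicting B being a knight.
So D is a knight.

A: knave, B: knight, C: knave, D: knight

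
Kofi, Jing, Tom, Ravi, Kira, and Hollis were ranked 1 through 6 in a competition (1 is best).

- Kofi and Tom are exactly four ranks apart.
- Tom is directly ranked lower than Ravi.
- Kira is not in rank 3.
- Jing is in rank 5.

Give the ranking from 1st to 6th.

From clue 1: Kofi is in {1,2,5,6}.
From clues 1–2: Kofi is in {1,2,6}.
From clues 1–4: Ravi → rank 1, Tom → rank 2, Hollis → rank 3, Kira → rank 4, Jing → rank 5, Kofi → rank 6.

Ravi, Tom, Hollis, Kira, Jing, Kofi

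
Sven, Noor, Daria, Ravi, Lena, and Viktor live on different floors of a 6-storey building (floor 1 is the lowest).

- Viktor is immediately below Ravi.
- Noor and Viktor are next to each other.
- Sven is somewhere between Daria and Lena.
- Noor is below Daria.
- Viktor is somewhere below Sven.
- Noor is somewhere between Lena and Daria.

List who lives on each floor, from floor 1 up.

Lena, Noor, Viktor, Ravi, Sven, Daria

From clue 1: Ravi is in {2,3,4,5,6}.
From clues 1–2: Noor is in {1,2,3,4}.
From clues 1–3: Sven is in {2,5}.
From clues 1–5: Sven → floor 5.
From clues 1–6: Lena → floor 1, Noor → floor 2, Viktor → floor 3, Ravi → floor 4, Daria → floor 6.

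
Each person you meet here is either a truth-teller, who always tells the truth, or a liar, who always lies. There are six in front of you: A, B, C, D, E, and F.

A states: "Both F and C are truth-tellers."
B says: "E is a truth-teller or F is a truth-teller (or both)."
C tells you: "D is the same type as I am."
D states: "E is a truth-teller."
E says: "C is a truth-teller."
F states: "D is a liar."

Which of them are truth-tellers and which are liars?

A: liar, B: truth-teller, C: truth-teller, D: truth-teller, E: truth-teller, F: liar

Consider A. Suppose A is a truth-teller.
Then no assignment of the remaining roles makes every statement match its speaker's type — contradiction.
So A is a liar.
Consider B. Suppose B is a liar.
Then no assignment of the remaining roles makes every statement match its speaker's type — contradiction.
So B is a truth-teller.
Consider C. Suppose C is a liar.
Then no assignment of the remaining roles makes every statement match its speaker's type — contradiction.
So C is a truth-teller.
With that fixed, E's statement is true, so E is a truth-teller.
With that fixed, D's statement is true, so D is a truth-teller.
With that fixed, F's statement is false, so F is a liar.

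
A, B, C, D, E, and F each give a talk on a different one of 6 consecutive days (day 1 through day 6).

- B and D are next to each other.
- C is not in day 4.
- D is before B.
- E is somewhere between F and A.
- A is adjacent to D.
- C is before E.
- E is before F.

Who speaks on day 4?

B

With clues 1–2, C is ruled out for day 4.
With clues 1–5, F is ruled out for day 4.
With clues 1–6, D and E are ruled out for day 4.
With clues 1–7, A is ruled out for day 4.
So day 4 is B.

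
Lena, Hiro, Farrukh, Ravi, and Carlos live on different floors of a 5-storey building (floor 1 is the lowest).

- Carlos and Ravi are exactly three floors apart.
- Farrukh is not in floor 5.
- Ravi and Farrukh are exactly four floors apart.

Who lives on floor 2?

Carlos

With clues 1–3, Farrukh, Hiro, Lena, and Ravi are ruled out for floor 2.
So floor 2 is Carlos.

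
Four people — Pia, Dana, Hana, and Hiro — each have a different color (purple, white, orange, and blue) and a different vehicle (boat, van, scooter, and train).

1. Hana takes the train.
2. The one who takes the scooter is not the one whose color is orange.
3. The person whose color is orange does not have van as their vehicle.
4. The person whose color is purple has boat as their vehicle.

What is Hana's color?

orange

With clues 1–4, blue, purple, and white are impossible for Hana's color.
That leaves orange.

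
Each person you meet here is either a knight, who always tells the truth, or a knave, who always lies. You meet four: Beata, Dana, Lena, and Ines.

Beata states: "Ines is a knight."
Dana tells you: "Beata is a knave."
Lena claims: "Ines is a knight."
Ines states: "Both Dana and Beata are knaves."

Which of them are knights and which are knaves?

Consider Beata. Suppose Beata is a knight.
Then no assignment of the remaining roles makes every statement match its speaker's type — contradiction.
So Beata is a knave.
With that fixed, Dana's statement is true, so Dana is a knight.
With that fixed, Ines's statement is false, so Ines is a knave.
With that fixed, Lena's statement is false, so Lena is a knave.

Beata: knave, Dana: knight, Lena: knave, Ines: knave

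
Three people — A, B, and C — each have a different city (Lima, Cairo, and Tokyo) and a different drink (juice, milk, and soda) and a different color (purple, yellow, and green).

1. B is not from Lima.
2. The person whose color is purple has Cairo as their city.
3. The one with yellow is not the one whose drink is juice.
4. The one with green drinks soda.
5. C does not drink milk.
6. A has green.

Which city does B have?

Tokyo

Clue 1 rules out Lima for B's city.
With clues 1–6, Cairo is impossible for B's city.
That leaves Tokyo.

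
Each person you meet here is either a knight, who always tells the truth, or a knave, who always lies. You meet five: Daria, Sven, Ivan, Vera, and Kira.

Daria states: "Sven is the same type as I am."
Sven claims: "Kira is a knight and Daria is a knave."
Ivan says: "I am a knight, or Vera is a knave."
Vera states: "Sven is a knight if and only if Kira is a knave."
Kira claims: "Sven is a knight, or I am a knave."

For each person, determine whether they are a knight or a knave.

Consider Daria. Suppose Daria is a knight.
Then no assignment of the remaining roles makes every statement match its speaker's type — contradiction.
So Daria is a knave.
Consider Sven. Suppose Sven is a knave.
Then Daria's statement comes out true, contradicting Daria being a knave.
So Sven is a knight.
With that fixed, Kira's statement is true, so Kira is a knight.
With that fixed, Vera's statement is false, so Vera is a knave.
With that fixed, Ivan's statement is true, so Ivan is a knight.

Daria: knave, Sven: knight, Ivan: knight, Vera: knave, Kira: knight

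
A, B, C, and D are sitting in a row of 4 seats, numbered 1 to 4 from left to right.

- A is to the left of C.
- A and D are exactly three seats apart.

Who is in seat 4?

With clue 1, A is ruled out for seat 4.
With clues 1–2, B and C are ruled out for seat 4.
So seat 4 is D.

D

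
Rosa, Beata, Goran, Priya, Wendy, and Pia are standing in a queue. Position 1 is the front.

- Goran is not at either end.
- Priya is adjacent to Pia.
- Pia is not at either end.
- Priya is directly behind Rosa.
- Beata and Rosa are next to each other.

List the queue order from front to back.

Beata, Rosa, Priya, Pia, Goran, Wendy

From clue 1: Goran is in {2,3,4,5}.
From clues 1–4: Rosa is in {1,2,3}.
From clues 1–5: Beata → position 1, Rosa → position 2, Priya → position 3, Pia → position 4, Goran → position 5, Wendy → position 6.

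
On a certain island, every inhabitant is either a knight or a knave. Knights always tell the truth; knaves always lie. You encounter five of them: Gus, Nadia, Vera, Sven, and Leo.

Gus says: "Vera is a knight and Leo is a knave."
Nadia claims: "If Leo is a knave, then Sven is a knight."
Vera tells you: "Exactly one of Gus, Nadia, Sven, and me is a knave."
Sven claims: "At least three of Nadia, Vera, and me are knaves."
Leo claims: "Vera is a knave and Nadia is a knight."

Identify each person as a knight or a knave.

Gus: knave, Nadia: knight, Vera: knave, Sven: knave, Leo: knight

Consider Gus. Suppose Gus is a knight.
Then no assignment of the remaining roles makes every statement match its speaker's type — contradiction.
So Gus is a knave.
Consider Nadia. Suppose Nadia is a knave.
Then no assignment of the remaining roles makes every statement match its speaker's type — contradiction.
So Nadia is a knight.
With that fixed, Sven's statement is false, so Sven is a knave.
With that fixed, Vera's statement is false, so Vera is a knave.
With that fixed, Leo's statement is true, so Leo is a knight.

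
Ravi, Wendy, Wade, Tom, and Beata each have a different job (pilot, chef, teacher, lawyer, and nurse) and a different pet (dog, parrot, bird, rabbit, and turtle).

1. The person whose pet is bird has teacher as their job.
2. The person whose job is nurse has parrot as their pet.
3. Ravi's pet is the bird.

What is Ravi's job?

With clues 1–3, chef, lawyer, nurse, and pilot are impossible for Ravi's job.
That leaves teacher.

teacher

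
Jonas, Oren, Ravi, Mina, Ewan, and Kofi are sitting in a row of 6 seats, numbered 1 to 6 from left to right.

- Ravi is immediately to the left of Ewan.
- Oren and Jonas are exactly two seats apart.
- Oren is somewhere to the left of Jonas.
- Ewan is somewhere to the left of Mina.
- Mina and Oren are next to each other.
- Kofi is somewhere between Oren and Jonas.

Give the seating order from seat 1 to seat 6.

Ravi, Ewan, Mina, Oren, Kofi, Jonas

From clue 1: Ravi is in {1,2,3,4,5}.
From clues 1–2: Ravi is in {1,2,4,5}.
From clues 1–3: Jonas is in {3,4,5,6}.
From clues 1–4: Jonas is in {3,5,6}.
From clues 1–5: Jonas is in {5,6}.
From clues 1–6: Ravi → seat 1, Ewan → seat 2, Mina → seat 3, Oren → seat 4, Kofi → seat 5, Jonas → seat 6.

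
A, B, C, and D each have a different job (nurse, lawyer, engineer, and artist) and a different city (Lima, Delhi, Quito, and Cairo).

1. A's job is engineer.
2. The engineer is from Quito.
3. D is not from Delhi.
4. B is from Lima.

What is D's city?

With clues 1–2, Quito is impossible for D's city.
With clues 1–3, Delhi is impossible for D's city.
With clues 1–4, Lima is impossible for D's city.
That leaves Cairo.

Cairo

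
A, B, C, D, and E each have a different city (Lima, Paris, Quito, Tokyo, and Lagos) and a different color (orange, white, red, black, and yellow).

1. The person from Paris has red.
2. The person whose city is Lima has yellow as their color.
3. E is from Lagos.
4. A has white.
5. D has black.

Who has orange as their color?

E

With clues 1–4, A is impossible for the one with color orange.
With clues 1–5, B, C, and D are impossible for the one with color orange.
That leaves E.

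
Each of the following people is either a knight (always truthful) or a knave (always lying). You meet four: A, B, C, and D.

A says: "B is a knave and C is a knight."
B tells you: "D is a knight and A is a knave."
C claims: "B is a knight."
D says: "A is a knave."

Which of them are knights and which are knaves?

Consider A. Suppose A is a knight.
Then no assignment of the remaining roles makes every statement match its speaker's type — contradiction.
So A is a knave.
With that fixed, D's statement is true, so D is a knight.
With that fixed, B's statement is true, so B is a knight.
With that fixed, C's statement is true, so C is a knight.

A: knave, B: knight, C: knight, D: knight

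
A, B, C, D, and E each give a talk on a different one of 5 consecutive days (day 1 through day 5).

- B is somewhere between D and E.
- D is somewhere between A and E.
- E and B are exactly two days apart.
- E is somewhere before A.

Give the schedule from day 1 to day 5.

From clue 1: B is in {2,3,4}.
From clues 1–3: B → day 3.
From clues 1–4: E → day 1, C → day 2, D → day 4, A → day 5.

E, C, B, D, A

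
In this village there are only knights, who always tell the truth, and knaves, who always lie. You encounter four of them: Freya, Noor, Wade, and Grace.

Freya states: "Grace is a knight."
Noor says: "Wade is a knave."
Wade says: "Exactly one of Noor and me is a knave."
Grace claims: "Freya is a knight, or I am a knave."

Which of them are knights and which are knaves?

Freya: knight, Noor: knave, Wade: knight, Grace: knight

Consider Freya. Suppose Freya is a knave.
Then whichever role Grace has, Grace's statement has the wrong truth value — contradiction.
So Freya is a knight.
With that fixed, Grace's statement is true, so Grace is a knight.
Consider Noor. Suppose Noor is a knight.
Then whichever role Wade has, Wade's statement has the wrong truth value — contradiction.
So Noor is a knave.
Consider Wade. Suppose Wade is a knave.
Then Noor's statement comes out true, contradicting Noor being a knave.
So Wade is a knight.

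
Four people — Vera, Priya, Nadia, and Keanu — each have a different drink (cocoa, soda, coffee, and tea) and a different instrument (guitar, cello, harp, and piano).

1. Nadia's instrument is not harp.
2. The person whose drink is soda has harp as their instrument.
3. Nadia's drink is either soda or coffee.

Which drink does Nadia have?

With clues 1–2, soda is impossible for Nadia's drink.
With clues 1–3, cocoa and tea are impossible for Nadia's drink.
That leaves coffee.

coffee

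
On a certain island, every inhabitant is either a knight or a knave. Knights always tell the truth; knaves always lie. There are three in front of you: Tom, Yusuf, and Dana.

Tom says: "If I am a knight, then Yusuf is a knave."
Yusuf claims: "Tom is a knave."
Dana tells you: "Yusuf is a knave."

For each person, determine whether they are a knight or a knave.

Tom: knight, Yusuf: knave, Dana: knight

Consider Tom. Suppose Tom is a knave.
Then Tom's own statement would have to be false, but it can't be — contradiction.
So Tom is a knight.
With that fixed, Yusuf's statement is false, so Yusuf is a knave.
With that fixed, Dana's statement is true, so Dana is a knight.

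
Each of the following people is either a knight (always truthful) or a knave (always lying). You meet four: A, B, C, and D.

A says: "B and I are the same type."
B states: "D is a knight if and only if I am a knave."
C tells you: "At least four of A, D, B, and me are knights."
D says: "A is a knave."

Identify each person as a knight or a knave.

Consider A. Suppose A is a knave.
Then no assignment of the remaining roles makes every statement match its speaker's type — contradiction.
So A is a knight.
With that fixed, D's statement is false, so D is a knave.
With that fixed, C's statement is false, so C is a knave.
Consider B. Suppose B is a knave.
Then A's statement comes out false, contradicting A being a knight.
So B is a knight.

A: knight, B: knight, C: knave, D: knave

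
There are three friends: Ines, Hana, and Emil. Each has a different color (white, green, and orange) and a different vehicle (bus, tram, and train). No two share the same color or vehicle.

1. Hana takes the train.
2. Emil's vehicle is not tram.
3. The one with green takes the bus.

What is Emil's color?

green

With clues 1–3, orange and white are impossible for Emil's color.
That leaves green.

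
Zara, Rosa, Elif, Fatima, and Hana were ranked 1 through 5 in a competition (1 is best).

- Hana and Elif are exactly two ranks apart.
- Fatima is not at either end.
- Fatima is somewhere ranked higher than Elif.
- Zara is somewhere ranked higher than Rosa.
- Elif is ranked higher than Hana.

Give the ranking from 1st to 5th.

From clues 1–2: Fatima is in {2,3,4}.
From clues 1–3: Elif is in {3,4,5}.
From clues 1–4: Zara is in {1,4}.
From clues 1–5: Zara → rank 1, Fatima → rank 2, Elif → rank 3, Rosa → rank 4, Hana → rank 5.

Zara, Fatima, Elif, Rosa, Hana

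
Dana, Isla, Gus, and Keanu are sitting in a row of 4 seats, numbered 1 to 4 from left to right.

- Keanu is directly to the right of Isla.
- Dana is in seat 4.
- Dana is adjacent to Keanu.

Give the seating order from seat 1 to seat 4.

Gus, Isla, Keanu, Dana

From clue 1: Isla is in {1,2,3}.
From clues 1–2: Dana → seat 4.
From clues 1–3: Gus → seat 1, Isla → seat 2, Keanu → seat 3.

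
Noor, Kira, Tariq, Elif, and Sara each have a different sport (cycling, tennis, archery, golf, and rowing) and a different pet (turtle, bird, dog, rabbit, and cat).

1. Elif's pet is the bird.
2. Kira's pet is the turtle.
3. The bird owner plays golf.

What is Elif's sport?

With clues 1–3, archery, cycling, rowing, and tennis are impossible for Elif's sport.
That leaves golf.

golf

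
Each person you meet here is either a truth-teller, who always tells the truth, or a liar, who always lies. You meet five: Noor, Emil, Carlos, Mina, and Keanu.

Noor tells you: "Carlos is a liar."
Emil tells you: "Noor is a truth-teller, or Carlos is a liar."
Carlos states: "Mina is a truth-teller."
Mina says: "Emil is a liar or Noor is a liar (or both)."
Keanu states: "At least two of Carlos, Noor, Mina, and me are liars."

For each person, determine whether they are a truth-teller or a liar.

Consider Noor. Suppose Noor is a liar.
Then no assignment of the remaining roles makes every statement match its speaker's type — contradiction.
So Noor is a truth-teller.
With that fixed, Emil's statement is true, so Emil is a truth-teller.
With that fixed, Mina's statement is false, so Mina is a liar.
With that fixed, Carlos's statement is false, so Carlos is a liar.
With that fixed, Keanu's statement is true, so Keanu is a truth-teller.

Noor: truth-teller, Emil: truth-teller, Carlos: liar, Mina: liar, Keanu: truth-teller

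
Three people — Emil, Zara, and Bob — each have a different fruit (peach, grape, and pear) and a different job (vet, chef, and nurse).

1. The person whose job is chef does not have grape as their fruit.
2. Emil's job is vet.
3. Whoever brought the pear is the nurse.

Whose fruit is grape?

Emil

With clues 1–3, Bob and Zara are impossible for the one with fruit grape.
That leaves Emil.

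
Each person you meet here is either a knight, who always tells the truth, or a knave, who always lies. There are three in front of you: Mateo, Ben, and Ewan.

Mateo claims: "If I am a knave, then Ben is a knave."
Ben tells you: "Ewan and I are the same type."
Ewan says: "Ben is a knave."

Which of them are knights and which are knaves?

Mateo: knight, Ben: knave, Ewan: knight

Consider Mateo. Suppose Mateo is a knave.
Then no assignment of the remaining roles makes every statement match its speaker's type — contradiction.
So Mateo is a knight.
Consider Ben. Suppose Ben is a knight.
Then no assignment of the remaining roles makes every statement match its speaker's type — contradiction.
So Ben is a knave.
With that fixed, Ewan's statement is true, so Ewan is a knight.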